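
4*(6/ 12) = 2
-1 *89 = -89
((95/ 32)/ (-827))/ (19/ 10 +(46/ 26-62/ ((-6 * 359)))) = -0.00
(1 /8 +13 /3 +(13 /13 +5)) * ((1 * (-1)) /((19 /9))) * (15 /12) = -3765 /608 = -6.19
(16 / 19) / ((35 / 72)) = 1152 / 665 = 1.73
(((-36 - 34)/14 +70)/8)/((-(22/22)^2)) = -65/8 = -8.12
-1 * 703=-703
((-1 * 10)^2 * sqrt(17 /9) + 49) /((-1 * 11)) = -100 * sqrt(17) /33- 49 /11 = -16.95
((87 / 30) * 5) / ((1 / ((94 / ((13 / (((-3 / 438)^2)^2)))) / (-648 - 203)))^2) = 64061 / 12633936082771676783806592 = 0.00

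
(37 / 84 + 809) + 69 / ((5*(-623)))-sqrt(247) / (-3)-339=sqrt(247) / 3 + 17584237 / 37380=475.66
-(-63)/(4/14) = 441/2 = 220.50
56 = 56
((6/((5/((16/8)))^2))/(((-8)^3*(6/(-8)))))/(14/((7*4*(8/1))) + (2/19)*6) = 19/5275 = 0.00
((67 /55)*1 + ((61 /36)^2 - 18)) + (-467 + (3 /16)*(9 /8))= -480.70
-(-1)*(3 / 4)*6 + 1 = 11 / 2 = 5.50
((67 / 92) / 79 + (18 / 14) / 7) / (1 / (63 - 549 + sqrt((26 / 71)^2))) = -592150900 / 6321343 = -93.67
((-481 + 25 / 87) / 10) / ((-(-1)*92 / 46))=-20911 / 870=-24.04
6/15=2/5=0.40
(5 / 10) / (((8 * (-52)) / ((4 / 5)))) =-0.00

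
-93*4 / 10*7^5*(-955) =597085482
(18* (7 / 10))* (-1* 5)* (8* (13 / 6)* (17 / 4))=-4641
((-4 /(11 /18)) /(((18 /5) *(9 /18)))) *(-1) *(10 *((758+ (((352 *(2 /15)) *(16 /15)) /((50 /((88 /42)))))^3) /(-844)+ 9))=45022310703708922552 /153024368642578125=294.22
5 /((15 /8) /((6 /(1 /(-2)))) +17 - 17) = -32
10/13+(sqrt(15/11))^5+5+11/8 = 225 * sqrt(165)/1331+743/104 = 9.32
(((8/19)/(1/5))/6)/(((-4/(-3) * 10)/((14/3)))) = 7/57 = 0.12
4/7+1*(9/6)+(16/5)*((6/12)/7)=23/10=2.30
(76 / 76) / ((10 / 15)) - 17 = -15.50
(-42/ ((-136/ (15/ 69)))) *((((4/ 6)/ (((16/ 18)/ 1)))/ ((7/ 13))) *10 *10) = 14625/ 1564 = 9.35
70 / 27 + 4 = 178 / 27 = 6.59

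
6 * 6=36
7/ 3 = 2.33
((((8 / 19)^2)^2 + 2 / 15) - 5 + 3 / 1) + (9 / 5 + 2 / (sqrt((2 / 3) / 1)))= -68881 / 1954815 + sqrt(6)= 2.41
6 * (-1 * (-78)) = 468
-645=-645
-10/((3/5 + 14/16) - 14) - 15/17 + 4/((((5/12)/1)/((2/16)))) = 47527/42585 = 1.12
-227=-227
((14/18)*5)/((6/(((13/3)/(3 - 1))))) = 455/324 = 1.40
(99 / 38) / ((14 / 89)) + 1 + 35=27963 / 532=52.56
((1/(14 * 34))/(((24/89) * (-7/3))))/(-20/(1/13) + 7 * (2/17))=89/6908608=0.00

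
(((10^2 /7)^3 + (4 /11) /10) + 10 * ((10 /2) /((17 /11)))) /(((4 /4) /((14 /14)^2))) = 945387412 /320705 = 2947.84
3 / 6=1 / 2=0.50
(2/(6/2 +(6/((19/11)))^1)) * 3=38/41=0.93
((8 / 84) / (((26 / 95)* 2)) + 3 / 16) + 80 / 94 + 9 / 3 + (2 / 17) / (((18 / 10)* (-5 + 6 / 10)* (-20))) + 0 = 485250121 / 115171056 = 4.21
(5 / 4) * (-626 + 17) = -3045 / 4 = -761.25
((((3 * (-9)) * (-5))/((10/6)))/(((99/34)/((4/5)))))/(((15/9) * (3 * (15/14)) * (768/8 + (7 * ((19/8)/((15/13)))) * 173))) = 0.00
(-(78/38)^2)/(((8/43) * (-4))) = 65403/11552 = 5.66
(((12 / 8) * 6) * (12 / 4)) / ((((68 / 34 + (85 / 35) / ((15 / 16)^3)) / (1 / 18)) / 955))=67685625 / 233764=289.55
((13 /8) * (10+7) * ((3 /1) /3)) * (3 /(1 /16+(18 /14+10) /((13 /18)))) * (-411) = -49593726 /22843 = -2171.07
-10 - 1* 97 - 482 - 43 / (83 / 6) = -49145 / 83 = -592.11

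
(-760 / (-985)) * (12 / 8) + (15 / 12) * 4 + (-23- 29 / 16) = -58801 / 3152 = -18.66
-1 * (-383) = 383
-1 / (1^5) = -1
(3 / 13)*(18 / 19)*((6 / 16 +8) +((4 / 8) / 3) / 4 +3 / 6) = 963 / 494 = 1.95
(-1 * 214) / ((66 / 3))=-107 / 11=-9.73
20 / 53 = 0.38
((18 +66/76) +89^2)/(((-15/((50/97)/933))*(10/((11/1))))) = -3318865/10317114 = -0.32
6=6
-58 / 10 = -29 / 5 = -5.80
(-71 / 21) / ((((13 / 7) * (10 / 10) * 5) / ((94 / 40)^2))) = -156839 / 78000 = -2.01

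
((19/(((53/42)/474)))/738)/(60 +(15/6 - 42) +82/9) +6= 7327506/1158209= 6.33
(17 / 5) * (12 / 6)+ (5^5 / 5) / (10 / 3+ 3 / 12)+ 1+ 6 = 188.22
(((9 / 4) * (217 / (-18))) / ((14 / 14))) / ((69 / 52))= -2821 / 138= -20.44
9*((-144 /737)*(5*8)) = -51840 /737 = -70.34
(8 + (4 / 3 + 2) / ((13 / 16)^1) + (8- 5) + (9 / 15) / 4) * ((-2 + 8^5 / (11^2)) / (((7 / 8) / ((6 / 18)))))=6614732 / 4235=1561.92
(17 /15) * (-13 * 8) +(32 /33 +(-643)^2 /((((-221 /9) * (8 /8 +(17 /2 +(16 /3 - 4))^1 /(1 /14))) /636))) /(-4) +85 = 97454095179 /5056480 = 19273.11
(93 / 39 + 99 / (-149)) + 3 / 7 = 29135 / 13559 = 2.15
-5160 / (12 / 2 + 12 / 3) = -516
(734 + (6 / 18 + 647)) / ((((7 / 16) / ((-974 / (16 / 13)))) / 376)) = -2818459904 / 3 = -939486634.67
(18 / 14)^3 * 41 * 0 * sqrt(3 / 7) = 0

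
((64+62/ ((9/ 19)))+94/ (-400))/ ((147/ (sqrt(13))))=350377* sqrt(13)/ 264600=4.77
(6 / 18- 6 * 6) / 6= -107 / 18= -5.94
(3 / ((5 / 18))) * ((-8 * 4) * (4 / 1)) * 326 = -450662.40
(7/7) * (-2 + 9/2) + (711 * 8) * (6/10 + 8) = 489193/10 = 48919.30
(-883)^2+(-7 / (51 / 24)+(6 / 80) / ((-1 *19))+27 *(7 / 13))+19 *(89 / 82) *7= 5370290618717 / 6886360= 779844.59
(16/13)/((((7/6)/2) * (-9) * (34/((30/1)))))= -0.21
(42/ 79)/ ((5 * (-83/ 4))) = -168/ 32785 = -0.01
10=10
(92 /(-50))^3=-97336 /15625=-6.23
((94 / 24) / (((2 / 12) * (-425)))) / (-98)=47 / 83300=0.00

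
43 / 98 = 0.44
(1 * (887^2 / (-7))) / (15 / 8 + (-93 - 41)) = 6294152 / 7399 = 850.68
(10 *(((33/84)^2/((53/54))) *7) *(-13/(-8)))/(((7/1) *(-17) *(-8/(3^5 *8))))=51602265/1412768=36.53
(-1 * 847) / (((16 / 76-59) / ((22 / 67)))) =354046 / 74839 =4.73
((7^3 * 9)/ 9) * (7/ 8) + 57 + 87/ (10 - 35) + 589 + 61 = 200729/ 200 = 1003.64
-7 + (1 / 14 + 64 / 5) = 5.87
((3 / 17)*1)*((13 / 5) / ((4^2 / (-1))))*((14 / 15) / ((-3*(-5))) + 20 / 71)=-35711 / 3621000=-0.01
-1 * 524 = -524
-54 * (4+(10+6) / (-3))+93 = 165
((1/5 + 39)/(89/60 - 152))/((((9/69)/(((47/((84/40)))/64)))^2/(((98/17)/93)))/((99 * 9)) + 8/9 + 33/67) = -41432966240400/220172678829311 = -0.19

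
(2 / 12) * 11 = 11 / 6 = 1.83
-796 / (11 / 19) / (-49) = 15124 / 539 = 28.06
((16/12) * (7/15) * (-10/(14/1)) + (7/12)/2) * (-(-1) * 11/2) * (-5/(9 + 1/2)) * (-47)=-28435/1368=-20.79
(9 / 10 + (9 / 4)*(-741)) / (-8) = 33327 / 160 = 208.29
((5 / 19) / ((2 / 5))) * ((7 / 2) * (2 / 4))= 1.15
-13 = -13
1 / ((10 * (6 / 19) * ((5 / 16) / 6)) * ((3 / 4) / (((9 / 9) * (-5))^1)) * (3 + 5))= -5.07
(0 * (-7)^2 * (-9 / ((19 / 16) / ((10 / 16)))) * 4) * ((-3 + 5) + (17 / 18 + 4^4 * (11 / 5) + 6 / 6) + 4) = 0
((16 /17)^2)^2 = 65536 /83521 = 0.78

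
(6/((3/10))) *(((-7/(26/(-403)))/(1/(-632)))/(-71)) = 19316.06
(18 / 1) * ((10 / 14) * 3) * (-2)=-540 / 7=-77.14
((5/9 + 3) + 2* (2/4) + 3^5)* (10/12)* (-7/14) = -2785/27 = -103.15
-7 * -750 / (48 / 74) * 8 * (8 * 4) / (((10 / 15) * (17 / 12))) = 37296000 / 17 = 2193882.35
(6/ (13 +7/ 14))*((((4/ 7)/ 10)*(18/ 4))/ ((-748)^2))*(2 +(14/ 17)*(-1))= 1/ 4161311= 0.00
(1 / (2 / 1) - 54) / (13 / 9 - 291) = 963 / 5212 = 0.18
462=462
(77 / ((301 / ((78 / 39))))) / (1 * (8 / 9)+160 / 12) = 99 / 2752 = 0.04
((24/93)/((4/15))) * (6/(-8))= -45/62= -0.73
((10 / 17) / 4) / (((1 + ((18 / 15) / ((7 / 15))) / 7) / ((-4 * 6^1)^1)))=-2940 / 1139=-2.58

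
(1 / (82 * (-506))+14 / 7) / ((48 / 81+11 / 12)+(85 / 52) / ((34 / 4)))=1.18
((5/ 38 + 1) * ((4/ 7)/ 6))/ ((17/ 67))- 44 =-295571/ 6783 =-43.58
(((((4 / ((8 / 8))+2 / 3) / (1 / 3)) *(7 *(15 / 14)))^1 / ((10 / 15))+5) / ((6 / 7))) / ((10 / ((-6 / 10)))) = -91 / 8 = -11.38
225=225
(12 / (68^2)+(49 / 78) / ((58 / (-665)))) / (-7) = 2353418 / 2288013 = 1.03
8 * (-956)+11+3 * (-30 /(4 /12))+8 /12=-23719 /3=-7906.33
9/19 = 0.47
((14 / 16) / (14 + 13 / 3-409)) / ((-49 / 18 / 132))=891 / 8204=0.11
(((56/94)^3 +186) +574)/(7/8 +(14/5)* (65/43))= 27151036608/182417011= 148.84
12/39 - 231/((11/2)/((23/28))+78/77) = -5263705/177476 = -29.66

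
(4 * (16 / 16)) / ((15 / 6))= 8 / 5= 1.60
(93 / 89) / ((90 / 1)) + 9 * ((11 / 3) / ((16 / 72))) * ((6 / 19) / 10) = 119243 / 25365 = 4.70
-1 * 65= -65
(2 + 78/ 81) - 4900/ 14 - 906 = -1253.04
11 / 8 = 1.38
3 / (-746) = -3 / 746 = -0.00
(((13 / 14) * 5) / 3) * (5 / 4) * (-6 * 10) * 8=-6500 / 7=-928.57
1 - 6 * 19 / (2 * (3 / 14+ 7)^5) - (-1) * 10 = 115580449543 / 10510100501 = 11.00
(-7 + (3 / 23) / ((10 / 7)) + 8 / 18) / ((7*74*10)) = -13381 / 10722600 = -0.00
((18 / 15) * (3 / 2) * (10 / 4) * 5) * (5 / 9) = 25 / 2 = 12.50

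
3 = 3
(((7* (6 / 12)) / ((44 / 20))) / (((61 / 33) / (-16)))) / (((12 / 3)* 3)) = -70 / 61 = -1.15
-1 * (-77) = 77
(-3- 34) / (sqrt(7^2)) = -37 / 7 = -5.29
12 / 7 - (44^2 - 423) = -10579 / 7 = -1511.29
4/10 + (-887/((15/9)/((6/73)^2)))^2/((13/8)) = 77106760258/9229428325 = 8.35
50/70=5/7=0.71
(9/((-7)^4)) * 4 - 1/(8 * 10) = 479/192080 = 0.00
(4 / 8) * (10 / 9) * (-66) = -110 / 3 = -36.67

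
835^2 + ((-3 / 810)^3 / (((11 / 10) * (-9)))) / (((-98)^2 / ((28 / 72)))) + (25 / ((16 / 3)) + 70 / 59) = 197961950837117832809 / 283925968048800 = 697230.87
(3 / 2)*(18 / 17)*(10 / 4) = 135 / 34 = 3.97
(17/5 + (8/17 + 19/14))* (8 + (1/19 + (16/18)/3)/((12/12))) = 26644543/610470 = 43.65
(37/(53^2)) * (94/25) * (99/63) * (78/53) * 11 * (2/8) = 8206341/26053475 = 0.31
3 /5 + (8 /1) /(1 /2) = 83 /5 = 16.60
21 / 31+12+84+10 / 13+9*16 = 97303 / 403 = 241.45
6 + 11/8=7.38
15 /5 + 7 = 10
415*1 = 415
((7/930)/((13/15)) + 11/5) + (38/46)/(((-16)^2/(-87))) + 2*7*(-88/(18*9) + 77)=1030513046309/961009920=1072.32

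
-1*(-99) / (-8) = -99 / 8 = -12.38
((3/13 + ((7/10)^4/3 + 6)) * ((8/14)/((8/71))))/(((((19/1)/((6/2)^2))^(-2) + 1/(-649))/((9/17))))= 76.04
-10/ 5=-2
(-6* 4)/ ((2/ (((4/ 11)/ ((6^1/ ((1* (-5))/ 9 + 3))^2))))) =-176/ 243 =-0.72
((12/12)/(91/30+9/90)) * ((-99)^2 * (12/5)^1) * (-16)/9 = -627264/47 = -13346.04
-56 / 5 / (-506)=28 / 1265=0.02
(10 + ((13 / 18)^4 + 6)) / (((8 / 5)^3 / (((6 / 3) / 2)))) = 213522125 / 53747712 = 3.97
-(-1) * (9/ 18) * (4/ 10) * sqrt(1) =1/ 5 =0.20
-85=-85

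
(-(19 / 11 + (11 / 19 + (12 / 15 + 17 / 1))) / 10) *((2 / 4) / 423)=-21011 / 8840700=-0.00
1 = 1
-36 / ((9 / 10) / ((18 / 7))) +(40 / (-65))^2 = -121232 / 1183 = -102.48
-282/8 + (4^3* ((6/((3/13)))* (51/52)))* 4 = 25971/4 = 6492.75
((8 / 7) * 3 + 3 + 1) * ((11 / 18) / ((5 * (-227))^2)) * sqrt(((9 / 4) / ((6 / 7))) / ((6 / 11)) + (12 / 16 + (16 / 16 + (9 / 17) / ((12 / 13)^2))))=143 * sqrt(33218) / 2759377950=0.00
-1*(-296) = 296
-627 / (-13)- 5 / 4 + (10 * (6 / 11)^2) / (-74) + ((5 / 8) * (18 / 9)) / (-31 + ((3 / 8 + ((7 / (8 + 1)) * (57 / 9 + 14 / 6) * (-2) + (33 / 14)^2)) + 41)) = 26037180227 / 548719028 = 47.45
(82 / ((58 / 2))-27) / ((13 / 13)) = -701 / 29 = -24.17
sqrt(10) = 3.16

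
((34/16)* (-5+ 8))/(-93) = -0.07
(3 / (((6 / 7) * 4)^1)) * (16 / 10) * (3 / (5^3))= 21 / 625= 0.03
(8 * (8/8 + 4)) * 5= 200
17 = 17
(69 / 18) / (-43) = -23 / 258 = -0.09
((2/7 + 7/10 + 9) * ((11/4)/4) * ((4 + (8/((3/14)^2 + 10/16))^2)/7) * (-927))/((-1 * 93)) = 6005785916493/4202708440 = 1429.03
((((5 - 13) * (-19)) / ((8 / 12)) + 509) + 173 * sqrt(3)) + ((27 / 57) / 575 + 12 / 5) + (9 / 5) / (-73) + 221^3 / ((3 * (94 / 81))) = 173 * sqrt(3) + 232481526910513 / 74967350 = 3101403.35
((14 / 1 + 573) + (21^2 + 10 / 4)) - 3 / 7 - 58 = 972.07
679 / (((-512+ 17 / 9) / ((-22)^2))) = -644.24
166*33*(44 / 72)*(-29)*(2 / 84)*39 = -3786211 / 42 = -90147.88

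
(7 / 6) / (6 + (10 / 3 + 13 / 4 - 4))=14 / 103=0.14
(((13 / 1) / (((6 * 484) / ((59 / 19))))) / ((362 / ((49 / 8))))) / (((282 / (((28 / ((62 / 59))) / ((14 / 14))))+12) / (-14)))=-108652453 / 745179247296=-0.00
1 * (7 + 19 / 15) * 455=3761.33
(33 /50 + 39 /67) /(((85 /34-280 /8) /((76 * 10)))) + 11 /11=-610697 /21775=-28.05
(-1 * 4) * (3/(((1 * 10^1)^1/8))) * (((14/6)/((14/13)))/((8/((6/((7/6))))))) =-468/35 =-13.37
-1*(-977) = 977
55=55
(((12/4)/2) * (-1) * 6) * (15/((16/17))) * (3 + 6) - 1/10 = -103283/80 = -1291.04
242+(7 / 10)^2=24249 / 100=242.49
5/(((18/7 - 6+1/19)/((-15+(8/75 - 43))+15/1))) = 427861/6735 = 63.53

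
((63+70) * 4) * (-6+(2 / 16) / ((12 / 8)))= -9443 / 3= -3147.67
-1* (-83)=83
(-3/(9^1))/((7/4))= -4/21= -0.19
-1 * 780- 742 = -1522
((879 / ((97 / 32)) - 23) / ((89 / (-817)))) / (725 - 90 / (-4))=-42315698 / 12906335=-3.28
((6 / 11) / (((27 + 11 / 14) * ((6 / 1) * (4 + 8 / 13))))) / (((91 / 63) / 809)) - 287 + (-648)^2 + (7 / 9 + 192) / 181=29249467135201 / 69704910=419618.46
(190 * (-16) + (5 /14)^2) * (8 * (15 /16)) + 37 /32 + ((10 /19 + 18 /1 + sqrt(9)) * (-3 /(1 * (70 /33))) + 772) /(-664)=-281879588761 /12363680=-22799.00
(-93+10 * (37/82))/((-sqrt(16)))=907/41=22.12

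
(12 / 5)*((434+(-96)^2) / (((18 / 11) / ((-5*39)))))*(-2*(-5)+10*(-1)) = 0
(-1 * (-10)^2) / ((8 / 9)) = -112.50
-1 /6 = -0.17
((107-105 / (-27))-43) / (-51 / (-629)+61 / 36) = 38.24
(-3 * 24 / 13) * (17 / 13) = -1224 / 169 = -7.24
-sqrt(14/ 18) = -sqrt(7)/ 3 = -0.88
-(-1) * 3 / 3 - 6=-5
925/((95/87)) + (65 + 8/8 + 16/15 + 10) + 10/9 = 791117/855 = 925.28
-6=-6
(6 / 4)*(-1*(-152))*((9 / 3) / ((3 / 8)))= 1824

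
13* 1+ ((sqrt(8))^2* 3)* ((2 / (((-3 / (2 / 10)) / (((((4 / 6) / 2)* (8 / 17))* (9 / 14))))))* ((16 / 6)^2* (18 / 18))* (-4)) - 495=-843986 / 1785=-472.82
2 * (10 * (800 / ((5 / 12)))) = 38400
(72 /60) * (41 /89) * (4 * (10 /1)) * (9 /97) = 17712 /8633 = 2.05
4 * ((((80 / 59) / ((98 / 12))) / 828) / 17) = 160 / 3391143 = 0.00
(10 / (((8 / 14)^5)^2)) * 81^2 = 9266600543445 / 524288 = 17674637.88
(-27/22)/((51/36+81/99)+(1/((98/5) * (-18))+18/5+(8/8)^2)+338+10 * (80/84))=-59535/17189801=-0.00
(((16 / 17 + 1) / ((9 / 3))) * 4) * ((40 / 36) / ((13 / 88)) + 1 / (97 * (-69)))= 86382604 / 4437459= 19.47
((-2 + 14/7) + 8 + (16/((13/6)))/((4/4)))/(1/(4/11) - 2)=800/39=20.51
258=258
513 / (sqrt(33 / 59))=685.94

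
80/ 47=1.70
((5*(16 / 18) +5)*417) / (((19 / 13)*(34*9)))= 9035 / 1026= 8.81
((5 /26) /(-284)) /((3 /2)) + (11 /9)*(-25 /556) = -127955 /2309346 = -0.06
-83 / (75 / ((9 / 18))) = -83 / 150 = -0.55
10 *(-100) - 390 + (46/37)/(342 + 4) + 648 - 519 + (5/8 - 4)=-64745931/51208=-1264.37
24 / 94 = 12 / 47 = 0.26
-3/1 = -3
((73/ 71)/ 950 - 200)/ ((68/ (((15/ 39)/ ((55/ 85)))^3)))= -161098715/ 260810264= -0.62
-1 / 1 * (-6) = 6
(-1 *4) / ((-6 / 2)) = 1.33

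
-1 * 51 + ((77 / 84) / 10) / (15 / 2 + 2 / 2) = -52009 / 1020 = -50.99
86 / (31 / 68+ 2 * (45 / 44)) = 64328 / 1871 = 34.38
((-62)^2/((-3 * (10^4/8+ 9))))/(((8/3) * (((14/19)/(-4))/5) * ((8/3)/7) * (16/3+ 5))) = 26505/10072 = 2.63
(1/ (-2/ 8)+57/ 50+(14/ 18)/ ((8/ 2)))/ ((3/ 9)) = -2399/ 300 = -8.00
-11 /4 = -2.75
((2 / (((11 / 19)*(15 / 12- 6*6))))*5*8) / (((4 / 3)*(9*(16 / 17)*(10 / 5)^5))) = -1615 / 146784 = -0.01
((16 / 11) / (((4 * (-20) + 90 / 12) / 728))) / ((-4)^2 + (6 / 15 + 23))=-23296 / 62843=-0.37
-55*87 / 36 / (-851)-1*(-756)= 7721867 / 10212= 756.16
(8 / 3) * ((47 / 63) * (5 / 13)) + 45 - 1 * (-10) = 137015 / 2457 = 55.77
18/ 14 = 9/ 7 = 1.29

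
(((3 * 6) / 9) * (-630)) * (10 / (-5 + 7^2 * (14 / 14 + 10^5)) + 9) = -11340.00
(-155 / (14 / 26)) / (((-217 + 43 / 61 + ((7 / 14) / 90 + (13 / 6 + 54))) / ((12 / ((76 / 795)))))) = 52767409500 / 233833817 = 225.66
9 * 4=36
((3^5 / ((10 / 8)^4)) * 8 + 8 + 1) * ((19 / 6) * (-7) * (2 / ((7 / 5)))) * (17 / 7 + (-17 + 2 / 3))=310249708 / 875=354571.09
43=43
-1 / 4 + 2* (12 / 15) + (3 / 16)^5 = 7079103 / 5242880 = 1.35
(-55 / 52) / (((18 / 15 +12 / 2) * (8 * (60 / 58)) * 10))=-319 / 179712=-0.00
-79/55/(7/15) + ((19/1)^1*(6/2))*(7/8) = 28827/616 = 46.80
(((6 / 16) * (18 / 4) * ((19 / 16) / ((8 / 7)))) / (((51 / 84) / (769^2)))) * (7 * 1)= 104055290199 / 8704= 11954881.69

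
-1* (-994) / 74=497 / 37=13.43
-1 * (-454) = 454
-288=-288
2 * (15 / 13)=30 / 13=2.31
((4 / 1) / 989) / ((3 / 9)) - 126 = -124602 / 989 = -125.99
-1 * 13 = -13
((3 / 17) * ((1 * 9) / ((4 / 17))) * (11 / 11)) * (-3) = -81 / 4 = -20.25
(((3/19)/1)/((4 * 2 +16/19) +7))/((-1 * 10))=-3/3010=-0.00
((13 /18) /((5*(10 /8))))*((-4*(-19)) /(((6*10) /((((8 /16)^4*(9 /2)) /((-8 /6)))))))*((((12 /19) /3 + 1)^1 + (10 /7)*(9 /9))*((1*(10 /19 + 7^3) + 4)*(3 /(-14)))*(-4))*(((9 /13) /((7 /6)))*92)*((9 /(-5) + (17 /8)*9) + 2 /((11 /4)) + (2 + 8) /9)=-5201014967811 /204820000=-25393.10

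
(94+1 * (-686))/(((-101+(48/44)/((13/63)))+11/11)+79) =84656/2247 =37.68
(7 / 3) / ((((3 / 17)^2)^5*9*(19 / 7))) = 98783701122001 / 30292137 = 3261034.41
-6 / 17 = -0.35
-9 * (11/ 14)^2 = -1089/ 196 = -5.56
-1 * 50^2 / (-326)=1250 / 163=7.67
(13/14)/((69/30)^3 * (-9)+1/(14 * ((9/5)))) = -58500/6896189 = -0.01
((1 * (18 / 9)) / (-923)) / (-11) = 2 / 10153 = 0.00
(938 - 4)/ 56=467/ 28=16.68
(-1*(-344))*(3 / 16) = 129 / 2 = 64.50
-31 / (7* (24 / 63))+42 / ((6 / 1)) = -37 / 8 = -4.62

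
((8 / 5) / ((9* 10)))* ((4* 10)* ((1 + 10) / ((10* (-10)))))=-88 / 1125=-0.08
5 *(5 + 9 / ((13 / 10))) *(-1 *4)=-3100 / 13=-238.46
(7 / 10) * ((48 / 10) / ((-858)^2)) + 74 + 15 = 136497082 / 1533675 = 89.00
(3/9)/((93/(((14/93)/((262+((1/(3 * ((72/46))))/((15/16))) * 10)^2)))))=243/31453312814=0.00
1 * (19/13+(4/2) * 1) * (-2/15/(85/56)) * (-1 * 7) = 2352/1105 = 2.13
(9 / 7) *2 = 18 / 7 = 2.57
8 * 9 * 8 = 576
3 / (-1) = -3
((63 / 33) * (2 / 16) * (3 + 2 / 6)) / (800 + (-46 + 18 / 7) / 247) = 3185 / 3202496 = 0.00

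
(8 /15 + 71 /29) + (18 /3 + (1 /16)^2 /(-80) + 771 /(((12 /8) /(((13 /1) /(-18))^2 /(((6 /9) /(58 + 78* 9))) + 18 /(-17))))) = 16634856847565 /54521856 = 305104.38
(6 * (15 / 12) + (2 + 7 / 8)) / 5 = 83 / 40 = 2.08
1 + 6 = 7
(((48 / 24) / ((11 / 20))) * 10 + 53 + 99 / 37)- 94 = -798 / 407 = -1.96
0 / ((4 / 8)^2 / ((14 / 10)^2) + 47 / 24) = 0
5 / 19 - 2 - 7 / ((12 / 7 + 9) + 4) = -2.21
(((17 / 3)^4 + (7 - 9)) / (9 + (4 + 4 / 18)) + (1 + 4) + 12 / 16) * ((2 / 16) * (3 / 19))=358069 / 217056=1.65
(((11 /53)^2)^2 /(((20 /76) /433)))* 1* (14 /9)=1686321098 /355071645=4.75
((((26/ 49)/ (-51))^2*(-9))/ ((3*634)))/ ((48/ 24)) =-0.00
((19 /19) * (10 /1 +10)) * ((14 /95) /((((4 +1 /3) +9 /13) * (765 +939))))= 13 /37772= 0.00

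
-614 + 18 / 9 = -612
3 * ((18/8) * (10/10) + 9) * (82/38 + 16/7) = 79785/532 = 149.97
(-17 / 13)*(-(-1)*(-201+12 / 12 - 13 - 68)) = 367.46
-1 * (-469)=469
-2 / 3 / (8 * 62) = -1 / 744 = -0.00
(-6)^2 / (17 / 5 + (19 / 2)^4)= 2880 / 651877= 0.00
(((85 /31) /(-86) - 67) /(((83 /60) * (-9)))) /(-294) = -297845 /16263933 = -0.02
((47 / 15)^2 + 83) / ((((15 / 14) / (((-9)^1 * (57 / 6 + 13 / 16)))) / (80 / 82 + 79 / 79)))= -32563377 / 2050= -15884.57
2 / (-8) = -1 / 4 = -0.25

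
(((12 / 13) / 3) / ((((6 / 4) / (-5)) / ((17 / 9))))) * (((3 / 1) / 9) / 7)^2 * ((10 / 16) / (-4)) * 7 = 425 / 88452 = 0.00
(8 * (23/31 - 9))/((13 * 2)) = -1024/403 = -2.54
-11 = -11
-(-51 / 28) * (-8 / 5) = -102 / 35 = -2.91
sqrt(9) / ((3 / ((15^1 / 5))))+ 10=13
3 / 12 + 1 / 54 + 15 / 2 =839 / 108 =7.77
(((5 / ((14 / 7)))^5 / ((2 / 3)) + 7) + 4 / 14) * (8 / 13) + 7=73985 / 728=101.63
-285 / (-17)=16.76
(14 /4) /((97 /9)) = 63 /194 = 0.32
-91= -91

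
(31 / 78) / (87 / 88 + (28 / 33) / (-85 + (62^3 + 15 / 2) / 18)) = 646005404 / 1607066955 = 0.40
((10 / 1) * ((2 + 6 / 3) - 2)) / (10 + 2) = 5 / 3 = 1.67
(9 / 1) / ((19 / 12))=108 / 19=5.68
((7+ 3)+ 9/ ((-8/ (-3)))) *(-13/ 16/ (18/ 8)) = -1391/ 288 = -4.83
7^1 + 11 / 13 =102 / 13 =7.85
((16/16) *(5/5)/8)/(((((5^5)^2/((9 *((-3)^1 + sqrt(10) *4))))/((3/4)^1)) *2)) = -81/625000000 + 27 *sqrt(10)/156250000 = 0.00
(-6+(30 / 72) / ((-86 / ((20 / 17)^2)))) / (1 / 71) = -15899456 / 37281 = -426.48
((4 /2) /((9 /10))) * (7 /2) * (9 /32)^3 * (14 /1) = 19845 /8192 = 2.42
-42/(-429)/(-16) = -0.01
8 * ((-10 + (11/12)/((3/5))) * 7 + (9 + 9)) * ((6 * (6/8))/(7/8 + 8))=-11896/71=-167.55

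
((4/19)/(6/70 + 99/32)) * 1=4480/67659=0.07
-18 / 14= -9 / 7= -1.29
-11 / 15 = -0.73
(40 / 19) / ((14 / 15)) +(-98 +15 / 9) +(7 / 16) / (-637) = -7807753 / 82992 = -94.08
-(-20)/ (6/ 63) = 210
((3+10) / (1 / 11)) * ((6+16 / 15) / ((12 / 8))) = 30316 / 45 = 673.69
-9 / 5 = -1.80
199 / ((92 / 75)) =14925 / 92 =162.23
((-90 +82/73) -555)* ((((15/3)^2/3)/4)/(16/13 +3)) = -277745/876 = -317.06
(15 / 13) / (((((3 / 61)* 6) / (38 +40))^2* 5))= 48373 / 3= 16124.33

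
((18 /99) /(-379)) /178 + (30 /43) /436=5556241 /3478138334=0.00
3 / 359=0.01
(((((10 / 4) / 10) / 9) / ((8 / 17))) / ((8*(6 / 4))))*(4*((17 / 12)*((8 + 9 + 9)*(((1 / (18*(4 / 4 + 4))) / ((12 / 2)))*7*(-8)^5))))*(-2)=6732544 / 10935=615.69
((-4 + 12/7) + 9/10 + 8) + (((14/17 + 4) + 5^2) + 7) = 43.44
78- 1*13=65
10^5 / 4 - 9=24991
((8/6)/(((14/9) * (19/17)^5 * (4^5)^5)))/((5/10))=4259571/4878719358507950276608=0.00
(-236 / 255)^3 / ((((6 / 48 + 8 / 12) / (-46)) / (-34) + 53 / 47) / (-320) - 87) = 29099910627328 / 3193839140154525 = 0.01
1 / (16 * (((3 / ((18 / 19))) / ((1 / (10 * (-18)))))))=-0.00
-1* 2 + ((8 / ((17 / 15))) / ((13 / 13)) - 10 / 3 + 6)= 394 / 51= 7.73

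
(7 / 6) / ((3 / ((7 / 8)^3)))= 2401 / 9216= 0.26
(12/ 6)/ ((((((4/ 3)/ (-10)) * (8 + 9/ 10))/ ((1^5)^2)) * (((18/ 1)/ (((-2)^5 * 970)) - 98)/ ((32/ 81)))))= 24832000/ 3654888507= 0.01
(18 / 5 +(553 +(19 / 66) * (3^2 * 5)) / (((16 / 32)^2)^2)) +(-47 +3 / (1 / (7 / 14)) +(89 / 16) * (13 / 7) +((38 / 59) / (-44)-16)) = 3273754289 / 363440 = 9007.69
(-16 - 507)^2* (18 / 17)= 4923522 / 17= 289618.94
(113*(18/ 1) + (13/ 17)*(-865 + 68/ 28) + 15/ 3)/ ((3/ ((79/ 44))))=12967613/ 15708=825.54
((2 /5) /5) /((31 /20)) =8 /155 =0.05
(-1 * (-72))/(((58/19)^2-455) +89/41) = -59204/364689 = -0.16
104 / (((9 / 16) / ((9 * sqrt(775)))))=8320 * sqrt(31)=46323.80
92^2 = 8464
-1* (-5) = 5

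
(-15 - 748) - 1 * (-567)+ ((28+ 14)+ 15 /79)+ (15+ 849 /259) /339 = -355498655 /2312093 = -153.76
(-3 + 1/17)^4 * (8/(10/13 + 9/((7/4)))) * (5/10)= 1137500000/22467149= 50.63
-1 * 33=-33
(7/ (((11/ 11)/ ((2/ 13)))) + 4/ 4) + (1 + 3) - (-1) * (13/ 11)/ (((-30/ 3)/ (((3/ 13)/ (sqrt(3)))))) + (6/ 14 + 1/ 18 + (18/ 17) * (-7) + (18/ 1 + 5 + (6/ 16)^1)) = 2508845/ 111384 - sqrt(3)/ 110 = 22.51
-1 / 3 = -0.33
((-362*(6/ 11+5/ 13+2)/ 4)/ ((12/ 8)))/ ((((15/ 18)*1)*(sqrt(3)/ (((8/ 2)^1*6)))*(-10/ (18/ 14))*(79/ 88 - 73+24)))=-14561088*sqrt(3)/ 3210025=-7.86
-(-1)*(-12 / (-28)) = 3 / 7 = 0.43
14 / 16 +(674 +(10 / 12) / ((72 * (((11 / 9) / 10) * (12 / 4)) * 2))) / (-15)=-1046851 / 23760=-44.06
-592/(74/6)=-48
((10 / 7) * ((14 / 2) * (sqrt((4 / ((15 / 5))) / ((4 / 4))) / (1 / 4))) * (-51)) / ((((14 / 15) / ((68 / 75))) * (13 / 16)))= -147968 * sqrt(3) / 91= -2816.35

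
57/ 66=19/ 22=0.86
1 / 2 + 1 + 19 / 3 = 47 / 6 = 7.83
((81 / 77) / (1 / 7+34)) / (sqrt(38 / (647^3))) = 82.25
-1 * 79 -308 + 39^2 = 1134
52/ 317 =0.16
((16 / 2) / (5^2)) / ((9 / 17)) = 136 / 225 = 0.60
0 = 0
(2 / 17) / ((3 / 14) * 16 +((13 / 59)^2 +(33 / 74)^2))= 266867384 / 8338512155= 0.03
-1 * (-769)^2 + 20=-591341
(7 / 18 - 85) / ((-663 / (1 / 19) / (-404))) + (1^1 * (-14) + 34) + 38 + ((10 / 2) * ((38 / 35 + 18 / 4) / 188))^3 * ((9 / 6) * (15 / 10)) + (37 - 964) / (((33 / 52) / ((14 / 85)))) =-84266966127858461771 / 454768080340654080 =-185.30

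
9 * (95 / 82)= 855 / 82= 10.43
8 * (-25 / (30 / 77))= -1540 / 3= -513.33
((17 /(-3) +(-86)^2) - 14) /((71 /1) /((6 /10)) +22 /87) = 641741 /10317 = 62.20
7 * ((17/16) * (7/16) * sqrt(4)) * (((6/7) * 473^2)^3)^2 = 1554211573221526544270016988571372553/4802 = 323659219746257089602252600000000.00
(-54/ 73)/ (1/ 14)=-10.36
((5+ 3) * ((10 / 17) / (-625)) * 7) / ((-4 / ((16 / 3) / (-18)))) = -0.00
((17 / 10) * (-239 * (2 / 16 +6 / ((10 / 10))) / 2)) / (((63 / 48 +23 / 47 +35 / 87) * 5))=-814066743 / 7210250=-112.90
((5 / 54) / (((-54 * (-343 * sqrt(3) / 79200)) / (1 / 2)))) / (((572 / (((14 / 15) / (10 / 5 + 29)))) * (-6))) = -25 * sqrt(3) / 43186689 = -0.00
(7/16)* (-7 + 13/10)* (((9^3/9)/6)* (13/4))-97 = -264209/1280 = -206.41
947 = 947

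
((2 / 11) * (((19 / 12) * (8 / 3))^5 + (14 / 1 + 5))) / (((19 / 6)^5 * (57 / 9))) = 270676544 / 2206204209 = 0.12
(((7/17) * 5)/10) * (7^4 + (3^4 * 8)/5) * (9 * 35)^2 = 1757691495/34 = 51696808.68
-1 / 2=-0.50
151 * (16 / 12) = 604 / 3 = 201.33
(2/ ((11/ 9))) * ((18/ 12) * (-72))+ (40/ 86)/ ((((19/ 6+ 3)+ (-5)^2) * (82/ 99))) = -58257684/ 329681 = -176.71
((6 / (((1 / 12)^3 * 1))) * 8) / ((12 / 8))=55296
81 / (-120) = -27 / 40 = -0.68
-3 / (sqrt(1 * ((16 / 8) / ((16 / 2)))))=-6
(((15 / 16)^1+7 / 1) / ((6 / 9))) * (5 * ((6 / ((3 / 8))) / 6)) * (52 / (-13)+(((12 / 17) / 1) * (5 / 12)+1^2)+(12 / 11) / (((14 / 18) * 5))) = -1007999 / 2618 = -385.03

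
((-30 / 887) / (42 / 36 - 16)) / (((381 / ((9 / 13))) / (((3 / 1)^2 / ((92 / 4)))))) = 4860 / 2997702539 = 0.00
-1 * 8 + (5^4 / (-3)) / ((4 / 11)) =-6971 / 12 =-580.92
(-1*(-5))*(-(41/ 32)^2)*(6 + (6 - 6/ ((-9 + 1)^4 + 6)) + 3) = -129277305/ 1050112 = -123.11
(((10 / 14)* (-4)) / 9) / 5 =-4 / 63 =-0.06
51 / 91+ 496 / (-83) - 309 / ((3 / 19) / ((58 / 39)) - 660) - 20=-45674712345 / 1830854753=-24.95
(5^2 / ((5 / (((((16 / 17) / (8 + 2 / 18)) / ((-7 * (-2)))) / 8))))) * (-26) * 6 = -7020 / 8687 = -0.81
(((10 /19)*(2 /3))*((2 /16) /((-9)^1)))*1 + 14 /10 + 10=58457 /5130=11.40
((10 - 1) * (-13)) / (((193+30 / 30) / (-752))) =43992 / 97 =453.53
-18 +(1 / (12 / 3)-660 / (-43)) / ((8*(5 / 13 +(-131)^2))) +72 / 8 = -2762810753 / 306982848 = -9.00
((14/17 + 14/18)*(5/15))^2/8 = 60025/1685448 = 0.04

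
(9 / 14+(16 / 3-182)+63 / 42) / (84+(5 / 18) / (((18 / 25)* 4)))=-1583280 / 762923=-2.08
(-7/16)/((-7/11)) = 11/16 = 0.69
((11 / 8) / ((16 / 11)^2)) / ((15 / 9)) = 3993 / 10240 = 0.39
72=72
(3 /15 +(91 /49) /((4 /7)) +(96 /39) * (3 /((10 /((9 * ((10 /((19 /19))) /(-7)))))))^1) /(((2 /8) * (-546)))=3667 /82810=0.04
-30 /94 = -15 /47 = -0.32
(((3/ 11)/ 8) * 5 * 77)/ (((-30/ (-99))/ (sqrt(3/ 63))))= 33 * sqrt(21)/ 16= 9.45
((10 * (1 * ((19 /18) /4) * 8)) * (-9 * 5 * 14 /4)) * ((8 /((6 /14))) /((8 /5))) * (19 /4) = -2211125 /12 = -184260.42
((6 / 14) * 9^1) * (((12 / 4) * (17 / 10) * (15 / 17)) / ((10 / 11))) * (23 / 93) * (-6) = -28.33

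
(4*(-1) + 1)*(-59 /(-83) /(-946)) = 177 /78518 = 0.00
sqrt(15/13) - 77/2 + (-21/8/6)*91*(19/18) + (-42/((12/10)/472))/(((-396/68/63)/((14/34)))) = sqrt(195)/13 + 232875139/3168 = 73509.64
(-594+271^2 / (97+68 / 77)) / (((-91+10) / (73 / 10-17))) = 114263963 / 6104970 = 18.72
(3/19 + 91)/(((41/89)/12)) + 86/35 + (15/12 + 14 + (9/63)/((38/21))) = 2392.34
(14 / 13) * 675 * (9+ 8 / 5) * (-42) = -323626.15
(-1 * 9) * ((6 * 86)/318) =-774/53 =-14.60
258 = 258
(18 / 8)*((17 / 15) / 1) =51 / 20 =2.55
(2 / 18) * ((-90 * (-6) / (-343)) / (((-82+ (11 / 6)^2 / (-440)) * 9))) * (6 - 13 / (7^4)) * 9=1243555200 / 97253016413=0.01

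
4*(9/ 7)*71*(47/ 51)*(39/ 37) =1561716/ 4403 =354.69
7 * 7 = 49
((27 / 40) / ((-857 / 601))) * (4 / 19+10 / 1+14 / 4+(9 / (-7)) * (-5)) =-86928039 / 9118480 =-9.53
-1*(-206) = 206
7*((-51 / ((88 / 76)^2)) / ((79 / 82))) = -5283957 / 19118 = -276.39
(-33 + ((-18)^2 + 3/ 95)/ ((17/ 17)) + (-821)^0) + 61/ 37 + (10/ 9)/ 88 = 408802831/ 1391940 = 293.69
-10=-10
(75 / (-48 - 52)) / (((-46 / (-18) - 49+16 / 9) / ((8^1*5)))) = 45 / 67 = 0.67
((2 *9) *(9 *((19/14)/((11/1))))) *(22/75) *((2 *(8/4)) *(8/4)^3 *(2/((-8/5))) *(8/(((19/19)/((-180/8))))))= 295488/7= 42212.57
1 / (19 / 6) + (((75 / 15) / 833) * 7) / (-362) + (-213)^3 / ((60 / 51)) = -67230579114179 / 8184820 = -8214057.13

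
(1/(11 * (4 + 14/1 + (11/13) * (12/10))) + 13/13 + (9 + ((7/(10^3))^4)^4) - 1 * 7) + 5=27208250000000000000000000000000000112958731006073799/3399000000000000000000000000000000000000000000000000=8.00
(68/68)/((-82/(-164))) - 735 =-733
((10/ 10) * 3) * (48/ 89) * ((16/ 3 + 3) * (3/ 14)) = 1800/ 623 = 2.89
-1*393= -393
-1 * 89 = -89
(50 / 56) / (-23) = -0.04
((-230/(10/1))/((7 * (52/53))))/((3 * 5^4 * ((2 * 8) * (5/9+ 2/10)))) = -3657/24752000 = -0.00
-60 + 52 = -8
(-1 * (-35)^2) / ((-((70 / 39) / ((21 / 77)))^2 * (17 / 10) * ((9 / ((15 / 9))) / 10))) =63375 / 2057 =30.81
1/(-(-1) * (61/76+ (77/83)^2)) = 523564/870833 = 0.60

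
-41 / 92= -0.45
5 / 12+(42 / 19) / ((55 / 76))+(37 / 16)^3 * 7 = 60850199 / 675840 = 90.04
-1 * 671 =-671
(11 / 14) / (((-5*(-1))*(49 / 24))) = 132 / 1715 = 0.08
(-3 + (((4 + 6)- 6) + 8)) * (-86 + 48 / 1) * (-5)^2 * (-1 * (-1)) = -8550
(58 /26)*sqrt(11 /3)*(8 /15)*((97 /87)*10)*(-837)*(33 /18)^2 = -1455388*sqrt(33) /117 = -71457.84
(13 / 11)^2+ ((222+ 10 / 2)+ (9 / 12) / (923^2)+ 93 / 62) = 94794140193 / 412333636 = 229.90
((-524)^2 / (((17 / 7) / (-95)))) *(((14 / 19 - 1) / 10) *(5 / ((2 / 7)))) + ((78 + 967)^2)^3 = 22138422122491854525 / 17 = 1302260124852462030.88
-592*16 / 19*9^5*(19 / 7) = -559312128 / 7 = -79901732.57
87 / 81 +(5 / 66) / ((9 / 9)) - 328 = -194149 / 594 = -326.85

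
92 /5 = 18.40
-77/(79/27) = -26.32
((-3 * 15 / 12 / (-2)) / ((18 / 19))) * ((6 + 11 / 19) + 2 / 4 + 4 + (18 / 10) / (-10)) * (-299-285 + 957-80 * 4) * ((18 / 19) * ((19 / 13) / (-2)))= -823143 / 1040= -791.48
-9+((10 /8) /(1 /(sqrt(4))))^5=2837 /32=88.66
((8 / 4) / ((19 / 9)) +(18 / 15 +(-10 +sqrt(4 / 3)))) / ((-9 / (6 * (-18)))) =-8952 / 95 +8 * sqrt(3) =-80.38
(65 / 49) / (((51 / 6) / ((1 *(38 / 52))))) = 95 / 833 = 0.11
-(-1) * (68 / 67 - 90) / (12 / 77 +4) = -229537 / 10720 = -21.41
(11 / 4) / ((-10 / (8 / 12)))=-11 / 60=-0.18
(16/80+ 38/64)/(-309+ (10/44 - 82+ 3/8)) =-1397/687100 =-0.00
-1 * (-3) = 3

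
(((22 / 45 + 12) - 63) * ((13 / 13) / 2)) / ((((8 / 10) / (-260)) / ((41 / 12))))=6057545 / 216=28044.19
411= 411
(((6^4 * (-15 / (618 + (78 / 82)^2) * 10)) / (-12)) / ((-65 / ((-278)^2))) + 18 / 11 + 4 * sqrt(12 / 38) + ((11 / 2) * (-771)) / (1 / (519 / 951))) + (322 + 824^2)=4 * sqrt(114) / 19 + 20306557797855509 / 31440946966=645865.68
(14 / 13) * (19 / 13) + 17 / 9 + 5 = 12872 / 1521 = 8.46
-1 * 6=-6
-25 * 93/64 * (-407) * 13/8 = 12301575/512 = 24026.51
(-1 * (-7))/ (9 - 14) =-7/ 5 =-1.40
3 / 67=0.04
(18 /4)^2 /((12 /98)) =1323 /8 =165.38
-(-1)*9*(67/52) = 11.60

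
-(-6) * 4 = 24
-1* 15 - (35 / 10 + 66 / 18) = -22.17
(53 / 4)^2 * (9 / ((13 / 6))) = 75843 / 104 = 729.26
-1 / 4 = -0.25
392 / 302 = 196 / 151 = 1.30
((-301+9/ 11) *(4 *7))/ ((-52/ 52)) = 92456/ 11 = 8405.09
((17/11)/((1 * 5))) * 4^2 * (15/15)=272/55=4.95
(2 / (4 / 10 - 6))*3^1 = -15 / 14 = -1.07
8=8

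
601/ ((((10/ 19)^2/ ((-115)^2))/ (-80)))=-2295447380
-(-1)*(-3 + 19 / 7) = -2 / 7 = -0.29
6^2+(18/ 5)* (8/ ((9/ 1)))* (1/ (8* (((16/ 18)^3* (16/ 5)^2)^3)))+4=45037206962733085/ 1125899906842624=40.00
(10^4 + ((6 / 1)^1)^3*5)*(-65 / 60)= -36010 / 3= -12003.33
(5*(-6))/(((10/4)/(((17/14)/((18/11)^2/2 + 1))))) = -12342/1981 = -6.23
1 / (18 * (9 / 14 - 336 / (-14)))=7 / 3105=0.00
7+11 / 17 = 130 / 17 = 7.65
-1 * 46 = -46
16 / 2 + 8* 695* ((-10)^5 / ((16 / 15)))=-521249992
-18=-18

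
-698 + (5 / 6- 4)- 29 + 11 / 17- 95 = -84101 / 102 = -824.52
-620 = -620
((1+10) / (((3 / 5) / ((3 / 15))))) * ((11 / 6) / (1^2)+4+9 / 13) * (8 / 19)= 22396 / 2223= 10.07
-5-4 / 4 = -6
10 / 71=0.14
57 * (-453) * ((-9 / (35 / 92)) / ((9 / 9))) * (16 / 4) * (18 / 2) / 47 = 769672368 / 1645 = 467885.94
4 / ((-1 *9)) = -0.44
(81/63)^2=81/49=1.65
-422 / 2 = -211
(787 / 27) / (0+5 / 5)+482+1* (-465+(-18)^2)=9994 / 27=370.15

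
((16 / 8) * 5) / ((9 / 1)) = 10 / 9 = 1.11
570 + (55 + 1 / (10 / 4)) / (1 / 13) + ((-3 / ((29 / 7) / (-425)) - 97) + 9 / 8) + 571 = 2404777 / 1160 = 2073.08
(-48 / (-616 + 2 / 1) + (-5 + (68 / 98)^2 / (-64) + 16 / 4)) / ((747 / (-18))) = 0.02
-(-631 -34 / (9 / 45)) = 801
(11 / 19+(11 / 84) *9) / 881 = 935 / 468692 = 0.00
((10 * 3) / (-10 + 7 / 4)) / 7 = -40 / 77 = -0.52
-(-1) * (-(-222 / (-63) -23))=409 / 21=19.48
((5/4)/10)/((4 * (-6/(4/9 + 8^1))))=-19/432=-0.04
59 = 59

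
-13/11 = -1.18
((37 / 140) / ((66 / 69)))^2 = 724201 / 9486400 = 0.08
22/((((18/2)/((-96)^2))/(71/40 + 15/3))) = 152627.20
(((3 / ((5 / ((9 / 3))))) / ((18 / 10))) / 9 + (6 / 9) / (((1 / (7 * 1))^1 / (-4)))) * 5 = -835 / 9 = -92.78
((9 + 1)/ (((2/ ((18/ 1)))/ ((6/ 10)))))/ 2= 27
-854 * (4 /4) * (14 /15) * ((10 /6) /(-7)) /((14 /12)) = 162.67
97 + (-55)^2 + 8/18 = 28102/9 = 3122.44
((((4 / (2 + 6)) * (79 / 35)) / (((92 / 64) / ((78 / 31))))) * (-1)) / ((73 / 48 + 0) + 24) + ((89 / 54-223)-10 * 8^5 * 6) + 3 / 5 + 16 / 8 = -3245913508840657 / 1650773250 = -1966298.83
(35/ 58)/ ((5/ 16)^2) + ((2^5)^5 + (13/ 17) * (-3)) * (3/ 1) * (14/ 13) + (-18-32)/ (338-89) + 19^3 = 865053413825879/ 7979205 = 108413484.03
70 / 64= 35 / 32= 1.09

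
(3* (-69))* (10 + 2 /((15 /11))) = -11868 /5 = -2373.60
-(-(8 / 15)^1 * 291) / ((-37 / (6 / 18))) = -776 / 555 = -1.40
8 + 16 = 24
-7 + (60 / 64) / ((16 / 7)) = -1687 / 256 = -6.59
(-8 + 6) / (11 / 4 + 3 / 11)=-88 / 133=-0.66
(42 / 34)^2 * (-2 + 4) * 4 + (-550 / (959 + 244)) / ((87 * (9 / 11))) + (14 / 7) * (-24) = -9745268906 / 272223261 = -35.80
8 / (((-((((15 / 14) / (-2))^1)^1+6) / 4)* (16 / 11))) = -4.03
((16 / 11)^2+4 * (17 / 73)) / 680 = 6729 / 1501610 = 0.00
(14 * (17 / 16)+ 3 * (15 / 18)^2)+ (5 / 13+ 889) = 282779 / 312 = 906.34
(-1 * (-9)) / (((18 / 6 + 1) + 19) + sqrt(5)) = 207 / 524 - 9 * sqrt(5) / 524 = 0.36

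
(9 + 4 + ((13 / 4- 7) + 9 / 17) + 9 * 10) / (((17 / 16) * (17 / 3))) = 81420 / 4913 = 16.57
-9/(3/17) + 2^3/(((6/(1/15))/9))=-251/5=-50.20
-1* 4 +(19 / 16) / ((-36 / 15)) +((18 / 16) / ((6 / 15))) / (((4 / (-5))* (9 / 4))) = -1163 / 192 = -6.06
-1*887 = -887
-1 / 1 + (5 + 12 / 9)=16 / 3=5.33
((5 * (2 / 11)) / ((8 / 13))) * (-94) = -3055 / 22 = -138.86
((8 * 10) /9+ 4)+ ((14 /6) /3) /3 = 355 /27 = 13.15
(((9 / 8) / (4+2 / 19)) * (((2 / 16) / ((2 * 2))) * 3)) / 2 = 0.01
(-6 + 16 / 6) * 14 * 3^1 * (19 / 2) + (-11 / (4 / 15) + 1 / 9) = -49361 / 36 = -1371.14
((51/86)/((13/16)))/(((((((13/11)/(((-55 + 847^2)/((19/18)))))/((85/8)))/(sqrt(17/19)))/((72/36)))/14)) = 17240340846960*sqrt(323)/2623387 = 118109477.10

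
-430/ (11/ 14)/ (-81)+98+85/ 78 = 2452033/ 23166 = 105.85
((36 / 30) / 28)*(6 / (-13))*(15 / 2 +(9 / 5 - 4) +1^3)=-81 / 650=-0.12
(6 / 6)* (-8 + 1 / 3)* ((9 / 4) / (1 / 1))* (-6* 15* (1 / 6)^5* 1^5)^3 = 2875 / 107495424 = 0.00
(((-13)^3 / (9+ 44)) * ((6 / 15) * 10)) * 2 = -17576 / 53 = -331.62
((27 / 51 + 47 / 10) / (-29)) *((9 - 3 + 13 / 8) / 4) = -0.34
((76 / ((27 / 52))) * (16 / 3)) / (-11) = -63232 / 891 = -70.97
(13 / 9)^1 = 13 / 9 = 1.44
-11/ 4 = -2.75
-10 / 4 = -5 / 2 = -2.50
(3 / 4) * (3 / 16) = 9 / 64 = 0.14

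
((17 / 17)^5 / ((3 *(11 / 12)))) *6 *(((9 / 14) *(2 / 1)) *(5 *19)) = 20520 / 77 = 266.49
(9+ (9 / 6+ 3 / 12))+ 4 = 14.75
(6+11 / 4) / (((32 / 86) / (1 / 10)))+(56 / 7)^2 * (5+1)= 49453 / 128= 386.35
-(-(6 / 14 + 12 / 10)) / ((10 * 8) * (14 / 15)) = 0.02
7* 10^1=70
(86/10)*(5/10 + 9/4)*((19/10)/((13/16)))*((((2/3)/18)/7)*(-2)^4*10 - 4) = -10712504/61425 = -174.40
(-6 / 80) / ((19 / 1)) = -3 / 760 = -0.00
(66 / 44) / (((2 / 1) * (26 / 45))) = 135 / 104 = 1.30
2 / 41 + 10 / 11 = 432 / 451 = 0.96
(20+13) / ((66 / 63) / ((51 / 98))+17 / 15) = 25245 / 2407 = 10.49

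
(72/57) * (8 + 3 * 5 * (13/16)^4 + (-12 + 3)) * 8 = 1088637/19456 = 55.95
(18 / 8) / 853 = 9 / 3412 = 0.00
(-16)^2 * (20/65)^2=4096/169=24.24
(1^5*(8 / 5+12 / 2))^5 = 79235168 / 3125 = 25355.25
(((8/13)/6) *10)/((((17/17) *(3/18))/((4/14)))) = 160/91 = 1.76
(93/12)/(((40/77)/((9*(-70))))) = -150381/16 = -9398.81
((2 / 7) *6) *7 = 12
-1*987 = -987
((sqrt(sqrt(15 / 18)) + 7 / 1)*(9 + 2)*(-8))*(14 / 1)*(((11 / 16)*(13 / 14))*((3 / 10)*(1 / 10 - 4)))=61347*5^(1 / 4)*6^(3 / 4) / 400 + 1288287 / 200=7320.64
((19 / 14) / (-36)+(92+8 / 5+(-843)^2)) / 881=1791071257 / 2220120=806.75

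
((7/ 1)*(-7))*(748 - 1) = -36603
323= 323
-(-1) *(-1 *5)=-5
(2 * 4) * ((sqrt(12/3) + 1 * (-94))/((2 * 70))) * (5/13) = -184/91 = -2.02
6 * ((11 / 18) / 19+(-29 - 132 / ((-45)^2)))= -174.20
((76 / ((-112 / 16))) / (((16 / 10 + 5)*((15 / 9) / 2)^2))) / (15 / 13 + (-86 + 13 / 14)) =7904 / 280005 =0.03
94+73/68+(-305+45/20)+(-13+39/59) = -441351/2006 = -220.02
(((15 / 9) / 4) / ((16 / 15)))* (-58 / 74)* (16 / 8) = -0.61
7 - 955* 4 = -3813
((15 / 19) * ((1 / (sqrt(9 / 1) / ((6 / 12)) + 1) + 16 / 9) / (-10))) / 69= -121 / 55062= -0.00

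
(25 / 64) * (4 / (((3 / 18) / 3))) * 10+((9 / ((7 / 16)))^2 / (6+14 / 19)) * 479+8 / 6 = 30371.60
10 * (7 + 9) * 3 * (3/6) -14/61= 14626/61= 239.77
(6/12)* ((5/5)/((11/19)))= 19/22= 0.86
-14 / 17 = -0.82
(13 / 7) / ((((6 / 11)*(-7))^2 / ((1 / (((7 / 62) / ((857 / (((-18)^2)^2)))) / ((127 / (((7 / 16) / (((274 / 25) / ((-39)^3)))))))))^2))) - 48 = -2590803006086693364455278124 / 53975064781262622714136875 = -48.00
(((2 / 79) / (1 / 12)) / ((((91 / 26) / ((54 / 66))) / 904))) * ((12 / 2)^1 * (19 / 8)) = 5565024 / 6083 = 914.85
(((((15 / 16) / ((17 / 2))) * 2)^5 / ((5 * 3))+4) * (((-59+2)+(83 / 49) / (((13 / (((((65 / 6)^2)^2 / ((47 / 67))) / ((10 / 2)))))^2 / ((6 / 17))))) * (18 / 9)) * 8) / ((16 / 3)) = 653942.21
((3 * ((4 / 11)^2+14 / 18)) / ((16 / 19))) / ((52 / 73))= 1374517 / 302016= 4.55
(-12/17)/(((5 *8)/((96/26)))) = -72/1105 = -0.07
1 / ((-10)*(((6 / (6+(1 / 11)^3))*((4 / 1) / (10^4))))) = -998375 / 3993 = -250.03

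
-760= -760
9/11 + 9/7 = 162/77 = 2.10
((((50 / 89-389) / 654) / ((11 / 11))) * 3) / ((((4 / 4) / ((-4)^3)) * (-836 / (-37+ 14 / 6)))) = 4.73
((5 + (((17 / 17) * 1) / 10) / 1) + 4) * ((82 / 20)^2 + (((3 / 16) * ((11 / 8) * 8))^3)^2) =3579696506659 / 4194304000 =853.47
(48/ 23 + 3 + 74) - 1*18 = 1405/ 23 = 61.09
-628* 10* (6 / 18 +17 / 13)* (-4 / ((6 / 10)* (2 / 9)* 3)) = 4019200 / 39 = 103056.41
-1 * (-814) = 814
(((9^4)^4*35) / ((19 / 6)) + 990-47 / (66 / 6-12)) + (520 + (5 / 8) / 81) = 252158987298977693159 / 12312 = 20480749455732431.22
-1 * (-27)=27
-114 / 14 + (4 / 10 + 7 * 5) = 954 / 35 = 27.26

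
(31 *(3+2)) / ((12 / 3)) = 38.75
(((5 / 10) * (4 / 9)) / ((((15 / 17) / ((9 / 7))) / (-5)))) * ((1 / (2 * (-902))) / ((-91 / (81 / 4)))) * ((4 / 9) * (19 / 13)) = -969 / 7469462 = -0.00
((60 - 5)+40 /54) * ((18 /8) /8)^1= 1505 /96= 15.68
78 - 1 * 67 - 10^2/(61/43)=-3629/61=-59.49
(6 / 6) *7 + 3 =10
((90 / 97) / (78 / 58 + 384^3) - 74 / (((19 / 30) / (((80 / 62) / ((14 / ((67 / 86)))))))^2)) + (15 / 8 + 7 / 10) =21678790971970827499967 / 13350444590370839158760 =1.62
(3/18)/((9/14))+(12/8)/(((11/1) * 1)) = 235/594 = 0.40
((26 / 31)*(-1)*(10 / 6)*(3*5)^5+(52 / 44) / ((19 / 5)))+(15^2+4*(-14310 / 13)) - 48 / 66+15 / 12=-359032471649 / 336908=-1065669.18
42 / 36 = 1.17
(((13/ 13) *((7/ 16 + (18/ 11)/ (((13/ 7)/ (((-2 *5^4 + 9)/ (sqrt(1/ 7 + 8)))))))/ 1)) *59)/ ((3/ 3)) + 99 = 1997/ 16 - 3075198 *sqrt(399)/ 2717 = -22483.59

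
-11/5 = -2.20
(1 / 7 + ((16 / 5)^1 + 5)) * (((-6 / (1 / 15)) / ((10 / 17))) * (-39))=1742364 / 35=49781.83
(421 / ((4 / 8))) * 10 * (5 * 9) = 378900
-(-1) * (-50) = -50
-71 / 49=-1.45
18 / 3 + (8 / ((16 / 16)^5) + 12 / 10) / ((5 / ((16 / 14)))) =8.10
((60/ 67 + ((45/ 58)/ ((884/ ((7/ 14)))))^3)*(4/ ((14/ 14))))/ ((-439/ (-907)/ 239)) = 14024494005520557528795/ 7928848037375669248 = 1768.79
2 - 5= -3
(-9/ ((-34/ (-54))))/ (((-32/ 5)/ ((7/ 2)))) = 8505/ 1088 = 7.82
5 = 5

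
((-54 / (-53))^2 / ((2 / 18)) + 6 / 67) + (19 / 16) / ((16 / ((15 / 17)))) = 7779316959 / 819059456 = 9.50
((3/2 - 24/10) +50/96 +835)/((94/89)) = 17827501/22560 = 790.23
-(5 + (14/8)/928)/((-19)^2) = -0.01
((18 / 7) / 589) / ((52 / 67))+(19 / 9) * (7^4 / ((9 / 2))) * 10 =97805360083 / 8683038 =11263.96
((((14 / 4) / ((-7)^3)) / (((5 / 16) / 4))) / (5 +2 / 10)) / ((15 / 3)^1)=-16 / 3185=-0.01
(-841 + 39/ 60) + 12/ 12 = -839.35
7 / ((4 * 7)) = 1 / 4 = 0.25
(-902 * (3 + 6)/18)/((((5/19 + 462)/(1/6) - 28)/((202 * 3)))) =-2596407/26083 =-99.54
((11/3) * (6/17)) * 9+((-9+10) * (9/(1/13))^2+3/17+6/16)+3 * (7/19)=13702.30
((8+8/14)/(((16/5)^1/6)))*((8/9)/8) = 25/14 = 1.79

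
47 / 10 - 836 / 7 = -8031 / 70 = -114.73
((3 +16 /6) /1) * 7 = 119 /3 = 39.67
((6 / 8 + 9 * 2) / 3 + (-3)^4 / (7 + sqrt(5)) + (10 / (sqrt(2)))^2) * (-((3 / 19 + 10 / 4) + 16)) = -1078389 / 836 + 57429 * sqrt(5) / 1672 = -1213.14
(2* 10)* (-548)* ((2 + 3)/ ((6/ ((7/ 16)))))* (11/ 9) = -4883.80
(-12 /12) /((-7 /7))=1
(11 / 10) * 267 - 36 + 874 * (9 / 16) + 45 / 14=752.54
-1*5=-5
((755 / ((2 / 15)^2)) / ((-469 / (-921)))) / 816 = 52151625 / 510272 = 102.20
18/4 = 9/2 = 4.50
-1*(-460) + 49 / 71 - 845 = -27286 / 71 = -384.31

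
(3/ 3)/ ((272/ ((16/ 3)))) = 1/ 51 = 0.02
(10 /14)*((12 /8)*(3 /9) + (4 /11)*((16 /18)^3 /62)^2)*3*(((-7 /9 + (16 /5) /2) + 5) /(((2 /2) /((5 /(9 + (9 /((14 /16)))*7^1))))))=3680043549845 /9555984641511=0.39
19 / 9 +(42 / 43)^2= 51007 / 16641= 3.07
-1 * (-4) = 4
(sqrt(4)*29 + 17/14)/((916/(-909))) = -753561/12824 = -58.76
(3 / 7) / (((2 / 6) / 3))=27 / 7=3.86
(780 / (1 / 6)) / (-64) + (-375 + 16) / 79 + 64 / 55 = -2659337 / 34760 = -76.51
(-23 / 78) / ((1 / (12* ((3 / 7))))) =-138 / 91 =-1.52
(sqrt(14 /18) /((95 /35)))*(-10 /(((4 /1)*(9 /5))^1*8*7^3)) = -25*sqrt(7) /402192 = -0.00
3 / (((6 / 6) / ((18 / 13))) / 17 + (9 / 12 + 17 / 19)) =34884 / 19619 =1.78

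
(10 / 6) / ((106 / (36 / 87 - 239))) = -34595 / 9222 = -3.75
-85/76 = -1.12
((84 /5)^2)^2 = 49787136 /625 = 79659.42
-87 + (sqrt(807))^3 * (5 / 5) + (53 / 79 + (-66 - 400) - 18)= -45056 / 79 + 807 * sqrt(807)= 22354.72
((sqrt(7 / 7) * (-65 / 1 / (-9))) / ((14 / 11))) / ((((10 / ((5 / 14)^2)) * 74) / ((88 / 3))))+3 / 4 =266824 / 342657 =0.78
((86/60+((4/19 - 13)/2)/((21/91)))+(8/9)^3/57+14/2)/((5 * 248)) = -2001283/128814300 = -0.02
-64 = -64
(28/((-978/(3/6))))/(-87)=0.00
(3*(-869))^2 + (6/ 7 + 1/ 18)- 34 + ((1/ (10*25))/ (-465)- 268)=8295548045927/ 1220625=6796147.91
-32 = -32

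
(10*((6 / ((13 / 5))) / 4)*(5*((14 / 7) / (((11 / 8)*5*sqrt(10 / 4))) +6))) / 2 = 120*sqrt(10) / 143 +1125 / 13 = 89.19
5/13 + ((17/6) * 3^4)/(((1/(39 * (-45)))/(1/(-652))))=10478605/16952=618.13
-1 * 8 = -8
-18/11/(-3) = 6/11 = 0.55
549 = 549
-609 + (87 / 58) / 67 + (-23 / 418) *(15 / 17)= -144979287 / 238051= -609.03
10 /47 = 0.21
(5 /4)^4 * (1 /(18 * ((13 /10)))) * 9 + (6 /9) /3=34781 /29952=1.16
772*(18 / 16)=1737 / 2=868.50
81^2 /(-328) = -6561 /328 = -20.00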